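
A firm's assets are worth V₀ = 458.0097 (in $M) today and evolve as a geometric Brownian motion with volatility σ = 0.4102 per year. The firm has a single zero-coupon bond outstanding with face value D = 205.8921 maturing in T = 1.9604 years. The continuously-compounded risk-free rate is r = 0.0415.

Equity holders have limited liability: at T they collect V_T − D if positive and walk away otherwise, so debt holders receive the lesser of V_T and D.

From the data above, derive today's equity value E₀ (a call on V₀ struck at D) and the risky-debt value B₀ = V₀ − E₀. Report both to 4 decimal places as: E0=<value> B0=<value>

With assets at 458.0097 and a single debt payment of 205.8921 at 1.9604 years:
d₁ = [ln(V₀/D) + (r + σ²/2)T] / (σ√T)
   = [ln(458.0097/205.8921) + (0.0415 + 0.5·0.4102²)·1.9604] / (0.4102·√1.9604)
   = [0.799538 + 0.246289] / 0.574339 = 1.820924
d₂ = d₁ − σ√T = 1.820924 − 0.574339 = 1.246586
N(d₁) = 0.965691,  N(d₂) = 0.893725,  e^(−rT) = 0.921865
E₀ = V₀·N(d₁) − D·e^(−rT)·N(d₂)
   = 458.0097·0.965691 − 205.8921·0.921865·0.893725 = 272.662504
B₀ = V₀ − E₀ = 458.0097 − 272.662504 = 185.347196

E0=272.6625 B0=185.3472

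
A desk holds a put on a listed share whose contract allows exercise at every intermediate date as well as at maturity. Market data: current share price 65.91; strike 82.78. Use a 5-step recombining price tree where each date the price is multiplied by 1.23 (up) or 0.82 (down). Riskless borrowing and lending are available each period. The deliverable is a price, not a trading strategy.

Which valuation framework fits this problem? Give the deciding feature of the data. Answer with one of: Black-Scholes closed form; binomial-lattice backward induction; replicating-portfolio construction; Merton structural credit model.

Key observation: with exercise allowed before expiry on a discrete up/down model (5 steps from spot 65.91), the strike-82.78 put's value must be rolled back through the tree testing early exercise at each node.

framework: binomial-lattice backward induction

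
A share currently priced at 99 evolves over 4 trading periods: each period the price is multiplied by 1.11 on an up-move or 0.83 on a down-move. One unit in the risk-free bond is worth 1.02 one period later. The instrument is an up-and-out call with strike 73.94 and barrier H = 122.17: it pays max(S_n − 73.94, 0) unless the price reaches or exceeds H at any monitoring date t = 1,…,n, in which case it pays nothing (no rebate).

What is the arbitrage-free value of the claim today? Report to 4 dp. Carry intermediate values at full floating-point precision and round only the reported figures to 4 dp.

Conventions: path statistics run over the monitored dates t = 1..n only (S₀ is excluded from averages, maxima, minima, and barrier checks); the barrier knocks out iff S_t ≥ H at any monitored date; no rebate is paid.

price = 13.3602

Risk-neutral up-probability p* = (R−d)/(u−d) = (1.02−0.83)/(1.11−0.83) = 0.6786; the claim prices as the p*-weighted sum of path payoffs discounted by R^4.
Enumerate all 2^4 = 16 price paths (U = up ×1.11, D = down ×0.83); each path with k up-moves has probability p*^k·(1−p*)^(4−k).
DDDD: M=82.1700, payoff=0.0000, prob=0.010674
UDDD: M=109.8900, payoff=0.0000, prob=0.022535
DUDD: M=91.2087, payoff=0.0000, prob=0.022535
UUDD: M=121.9779, payoff=10.0906, prob=0.047573
DDUD: M=82.1700, payoff=0.0000, prob=0.022535
UDUD: M=109.8900, payoff=10.0906, prob=0.047573
DUUD: M=101.2417, payoff=10.0906, prob=0.047573
UUUD: M=135.3955, payoff=0.0000, prob=0.100432
DDDU: M=82.1700, payoff=0.0000, prob=0.022535
UDDU: M=109.8900, payoff=10.0906, prob=0.047573
DUDU: M=91.2087, payoff=10.0906, prob=0.047573
UUDU: M=121.9779, payoff=38.4382, prob=0.100432
DDUU: M=84.0306, payoff=10.0906, prob=0.047573
UDUU: M=112.3782, payoff=38.4382, prob=0.100432
DUUU: M=112.3782, payoff=38.4382, prob=0.100432
UUUU: M=150.2890, payoff=0.0000, prob=0.212023
Price = Σ prob·payoff / R^4 = 14.461494 / 1.082432 = 13.3602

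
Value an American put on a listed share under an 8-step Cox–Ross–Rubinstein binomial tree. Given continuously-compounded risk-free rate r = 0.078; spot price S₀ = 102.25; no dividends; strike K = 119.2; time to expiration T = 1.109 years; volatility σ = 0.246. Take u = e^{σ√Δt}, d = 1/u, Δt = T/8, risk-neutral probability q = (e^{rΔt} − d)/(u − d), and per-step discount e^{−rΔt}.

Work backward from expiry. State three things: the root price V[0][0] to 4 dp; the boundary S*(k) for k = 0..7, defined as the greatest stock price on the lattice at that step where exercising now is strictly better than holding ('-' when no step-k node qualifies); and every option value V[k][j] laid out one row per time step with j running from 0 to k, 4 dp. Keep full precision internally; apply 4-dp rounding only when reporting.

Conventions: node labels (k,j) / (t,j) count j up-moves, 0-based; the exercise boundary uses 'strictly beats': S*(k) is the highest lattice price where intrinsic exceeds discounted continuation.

price = 17.9322
boundary = - 93.3008 85.1349 93.3008 85.1349 93.3008 102.2500 93.3008
tree:
17.9322
25.8992 11.4094
34.0651 17.5093 6.3683
41.5163 25.8992 10.6125 2.8289
48.3153 34.0651 17.0069 5.3006 0.7499
54.5193 41.5163 25.8992 9.6656 1.6352 0.0000
60.1803 48.3153 34.0651 16.9500 3.5653 0.0000 0.0000
65.3459 54.5193 41.5163 25.8992 7.7738 0.0000 0.0000 0.0000
70.0593 60.1803 48.3153 34.0651 16.9500 0.0000 0.0000 0.0000 0.0000

Δt=0.13862  u=1.09592  d=0.91248  q=0.53638  discount=0.98925
step 8 (expiry): payoffs max(K−S,0) = 70.0593 60.1803 48.3153 34.0651 16.9500 0.0000 0.0000 0.0000 0.0000
step 7: (k=7,j=0): S=53.8541, K−S=65.3459, hold=64.0639 ⇒ V=65.3459 exercise | (k=7,j=1): S=64.6807, K−S=54.5193, hold=53.2374 ⇒ V=54.5193 exercise | (k=7,j=2): S=77.6837, K−S=41.5163, hold=40.2343 ⇒ V=41.5163 exercise | (k=7,j=3): S=93.3008, K−S=25.8992, hold=24.6172 ⇒ V=25.8992 exercise | (k=7,j=4): S=112.0575, K−S=7.1425, hold=7.7738 ⇒ V=7.7738 continue | (k=7,j=5): S=134.5850, K−S=0.0000, hold=0.0000 ⇒ V=0.0000 continue | (k=7,j=6): S=161.6412, K−S=0.0000, hold=0.0000 ⇒ V=0.0000 continue | (k=7,j=7): S=194.1367, K−S=0.0000, hold=0.0000 ⇒ V=0.0000 continue  boundary S*=93.3008
step 6: (k=6,j=0): S=59.0197, K−S=60.1803, hold=58.8984 ⇒ V=60.1803 exercise | (k=6,j=1): S=70.8847, K−S=48.3153, hold=47.0334 ⇒ V=48.3153 exercise | (k=6,j=2): S=85.1349, K−S=34.0651, hold=32.7831 ⇒ V=34.0651 exercise | (k=6,j=3): S=102.2500, K−S=16.9500, hold=16.0031 ⇒ V=16.9500 exercise | (k=6,j=4): S=122.8058, K−S=0.0000, hold=3.5653 ⇒ V=3.5653 continue | (k=6,j=5): S=147.4940, K−S=0.0000, hold=0.0000 ⇒ V=0.0000 continue | (k=6,j=6): S=177.1454, K−S=0.0000, hold=0.0000 ⇒ V=0.0000 continue  boundary S*=102.2500
step 5: (k=5,j=0): S=64.6807, K−S=54.5193, hold=53.2374 ⇒ V=54.5193 exercise | (k=5,j=1): S=77.6837, K−S=41.5163, hold=40.2343 ⇒ V=41.5163 exercise | (k=5,j=2): S=93.3008, K−S=25.8992, hold=24.6172 ⇒ V=25.8992 exercise | (k=5,j=3): S=112.0575, K−S=7.1425, hold=9.6656 ⇒ V=9.6656 continue | (k=5,j=4): S=134.5850, K−S=0.0000, hold=1.6352 ⇒ V=1.6352 continue | (k=5,j=5): S=161.6412, K−S=0.0000, hold=0.0000 ⇒ V=0.0000 continue  boundary S*=93.3008
step 4: (k=4,j=0): S=70.8847, K−S=48.3153, hold=47.0334 ⇒ V=48.3153 exercise | (k=4,j=1): S=85.1349, K−S=34.0651, hold=32.7831 ⇒ V=34.0651 exercise | (k=4,j=2): S=102.2500, K−S=16.9500, hold=17.0069 ⇒ V=17.0069 continue | (k=4,j=3): S=122.8058, K−S=0.0000, hold=5.3006 ⇒ V=5.3006 continue | (k=4,j=4): S=147.4940, K−S=0.0000, hold=0.7499 ⇒ V=0.7499 continue  boundary S*=85.1349
step 3: (k=3,j=0): S=77.6837, K−S=41.5163, hold=40.2343 ⇒ V=41.5163 exercise | (k=3,j=1): S=93.3008, K−S=25.8992, hold=24.6474 ⇒ V=25.8992 exercise | (k=3,j=2): S=112.0575, K−S=7.1425, hold=10.6125 ⇒ V=10.6125 continue | (k=3,j=3): S=134.5850, K−S=0.0000, hold=2.8289 ⇒ V=2.8289 continue  boundary S*=93.3008
step 2: (k=2,j=0): S=85.1349, K−S=34.0651, hold=32.7831 ⇒ V=34.0651 exercise | (k=2,j=1): S=102.2500, K−S=16.9500, hold=17.5093 ⇒ V=17.5093 continue | (k=2,j=2): S=122.8058, K−S=0.0000, hold=6.3683 ⇒ V=6.3683 continue  boundary S*=85.1349
step 1: (k=1,j=0): S=93.3008, K−S=25.8992, hold=24.9140 ⇒ V=25.8992 exercise | (k=1,j=1): S=112.0575, K−S=7.1425, hold=11.4094 ⇒ V=11.4094 continue  boundary S*=93.3008
step 0: (k=0,j=0): S=102.2500, K−S=16.9500, hold=17.9322 ⇒ V=17.9322 continue  boundary S*=-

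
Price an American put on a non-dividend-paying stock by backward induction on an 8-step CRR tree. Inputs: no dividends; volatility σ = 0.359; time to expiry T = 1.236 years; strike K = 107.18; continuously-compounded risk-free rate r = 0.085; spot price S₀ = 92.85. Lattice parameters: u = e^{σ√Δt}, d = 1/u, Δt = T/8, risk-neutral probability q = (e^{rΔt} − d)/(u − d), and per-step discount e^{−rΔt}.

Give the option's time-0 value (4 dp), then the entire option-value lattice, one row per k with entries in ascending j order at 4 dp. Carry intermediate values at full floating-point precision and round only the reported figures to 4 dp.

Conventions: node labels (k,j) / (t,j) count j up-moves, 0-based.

price = 19.4540
tree:
19.4540
27.3027 12.4601
37.1611 18.5919 6.9252
46.3761 26.8094 11.2233 2.9987
54.3783 37.1611 17.6147 5.4085 0.7745
61.3273 46.3761 26.5497 9.5356 1.6063 0.0000
67.3618 54.3783 37.1611 16.2890 3.3314 0.0000 0.0000
72.6022 61.3273 46.3761 26.5497 6.9094 0.0000 0.0000 0.0000
77.1528 67.3618 54.3783 37.1611 14.3300 0.0000 0.0000 0.0000 0.0000

Δt=0.15450, u=1.15155, d=0.86839, q=0.51147, disc=e^(-rΔt)=0.98695
k=8 terminal: V=max(K-S,0) → 77.1528 67.3618 54.3783 37.1611 14.3300 0.0000 0.0000 0.0000 0.0000
k=7: j=0 S=34.5778 intr=72.6022 cont=71.2038 V=72.6022[EX]; j=1 S=45.8527 intr=61.3273 cont=59.9290 V=61.3273[EX]; j=2 S=60.8039 intr=46.3761 cont=44.9777 V=46.3761[EX]; j=3 S=80.6303 intr=26.5497 cont=25.1513 V=26.5497[EX]; j=4 S=106.9216 intr=0.2584 cont=6.9094 V=6.9094[hold]; j=5 S=141.7856 intr=0.0000 cont=0.0000 V=0.0000[hold]; j=6 S=188.0178 intr=0.0000 cont=0.0000 V=0.0000[hold]; j=7 S=249.3250 intr=0.0000 cont=0.0000 V=0.0000[hold]
k=6: j=0 S=39.8182 intr=67.3618 cont=65.9635 V=67.3618[EX]; j=1 S=52.8017 intr=54.3783 cont=52.9799 V=54.3783[EX]; j=2 S=70.0189 intr=37.1611 cont=35.7628 V=37.1611[EX]; j=3 S=92.8500 intr=14.3300 cont=16.2890 V=16.2890[hold]; j=4 S=123.1257 intr=0.0000 cont=3.3314 V=3.3314[hold]; j=5 S=163.2735 intr=0.0000 cont=0.0000 V=0.0000[hold]; j=6 S=216.5122 intr=0.0000 cont=0.0000 V=0.0000[hold]
k=5: j=0 S=45.8527 intr=61.3273 cont=59.9290 V=61.3273[EX]; j=1 S=60.8039 intr=46.3761 cont=44.9777 V=46.3761[EX]; j=2 S=80.6303 intr=26.5497 cont=26.1402 V=26.5497[EX]; j=3 S=106.9216 intr=0.2584 cont=9.5356 V=9.5356[hold]; j=4 S=141.7856 intr=0.0000 cont=1.6063 V=1.6063[hold]; j=5 S=188.0178 intr=0.0000 cont=0.0000 V=0.0000[hold]
k=4: j=0 S=52.8017 intr=54.3783 cont=52.9799 V=54.3783[EX]; j=1 S=70.0189 intr=37.1611 cont=35.7628 V=37.1611[EX]; j=2 S=92.8500 intr=14.3300 cont=17.6147 V=17.6147[hold]; j=3 S=123.1257 intr=0.0000 cont=5.4085 V=5.4085[hold]; j=4 S=163.2735 intr=0.0000 cont=0.7745 V=0.7745[hold]
k=3: j=0 S=60.8039 intr=46.3761 cont=44.9777 V=46.3761[EX]; j=1 S=80.6303 intr=26.5497 cont=26.8094 V=26.8094[hold]; j=2 S=106.9216 intr=0.2584 cont=11.2233 V=11.2233[hold]; j=3 S=141.7856 intr=0.0000 cont=2.9987 V=2.9987[hold]
k=2: j=0 S=70.0189 intr=37.1611 cont=35.8939 V=37.1611[EX]; j=1 S=92.8500 intr=14.3300 cont=18.5919 V=18.5919[hold]; j=2 S=123.1257 intr=0.0000 cont=6.9252 V=6.9252[hold]
k=1: j=0 S=80.6303 intr=26.5497 cont=27.3027 V=27.3027[hold]; j=1 S=106.9216 intr=0.2584 cont=12.4601 V=12.4601[hold]
k=0: j=0 S=92.8500 intr=14.3300 cont=19.4540 V=19.4540[hold]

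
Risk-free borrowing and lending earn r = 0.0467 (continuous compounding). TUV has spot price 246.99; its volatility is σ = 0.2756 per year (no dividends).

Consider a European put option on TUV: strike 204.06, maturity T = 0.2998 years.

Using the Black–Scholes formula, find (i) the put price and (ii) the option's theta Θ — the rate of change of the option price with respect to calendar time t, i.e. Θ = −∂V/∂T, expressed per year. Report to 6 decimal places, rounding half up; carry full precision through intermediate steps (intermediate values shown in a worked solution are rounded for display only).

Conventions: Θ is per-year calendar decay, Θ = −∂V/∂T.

price = 1.349320
Θ = -7.937548

σ√T = 0.2756·√0.2998 = 0.150902
d₁ = (ln(S/K) + (r+σ²/2)T) / (σ√T) = (ln(246.99/204.06) + (0.0467+0.2756²/2)·0.2998) / 0.150902 = (0.190934 + 0.025386) / 0.150902 = 1.433514
d₂ = d₁ − σ√T = 1.433514 − 0.150902 = 1.282612
e^{−rT} = 0.986097
N(−d₁) = 0.075855,  N(−d₂) = 0.099814
Put price V = K·e^{−rT}·N(−d₂) − S·N(−d₁) = 20.084869 − 18.735549 = 1.349320
φ(d₁) = (1/√(2π))·e^{−d₁²/2} = 0.142784
Θ = −S·φ(d₁)·σ/(2√T) + r·K·e^{−rT}·N(−d₂) = −8.875512 + 0.937963 = -7.937548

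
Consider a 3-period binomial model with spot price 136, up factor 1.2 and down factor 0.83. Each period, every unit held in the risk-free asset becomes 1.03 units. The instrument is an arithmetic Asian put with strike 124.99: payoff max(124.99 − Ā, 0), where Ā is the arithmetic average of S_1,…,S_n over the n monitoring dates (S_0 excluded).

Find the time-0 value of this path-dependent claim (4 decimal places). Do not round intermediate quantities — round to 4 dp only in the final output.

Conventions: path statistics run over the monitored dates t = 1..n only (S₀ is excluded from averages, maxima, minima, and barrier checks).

Under the martingale measure an up-move has probability p* = 0.5405; value the claim as the probability-weighted average of per-path payoffs, discounted 3 periods at R = 1.03.
Enumerate all 2^3 = 8 price paths (U = up ×1.2, D = down ×0.83); each path with k up-moves has probability p*^k·(1−p*)^(3−k).
DDD: Ā=94.7778, payoff=30.2122, prob=0.096993
UDD: Ā=137.0282, payoff=0.0000, prob=0.114110
DUD: Ā=120.2548, payoff=4.7352, prob=0.114110
UUD: Ā=173.8624, payoff=0.0000, prob=0.134247
DDU: Ā=106.3330, payoff=18.6570, prob=0.114110
UDU: Ā=153.7344, payoff=0.0000, prob=0.134247
DUU: Ā=136.9611, payoff=0.0000, prob=0.134247
UUU: Ā=198.0160, payoff=0.0000, prob=0.157937
Price = Σ prob·payoff / R^3 = 5.599658 / 1.092727 = 5.1245

price = 5.1245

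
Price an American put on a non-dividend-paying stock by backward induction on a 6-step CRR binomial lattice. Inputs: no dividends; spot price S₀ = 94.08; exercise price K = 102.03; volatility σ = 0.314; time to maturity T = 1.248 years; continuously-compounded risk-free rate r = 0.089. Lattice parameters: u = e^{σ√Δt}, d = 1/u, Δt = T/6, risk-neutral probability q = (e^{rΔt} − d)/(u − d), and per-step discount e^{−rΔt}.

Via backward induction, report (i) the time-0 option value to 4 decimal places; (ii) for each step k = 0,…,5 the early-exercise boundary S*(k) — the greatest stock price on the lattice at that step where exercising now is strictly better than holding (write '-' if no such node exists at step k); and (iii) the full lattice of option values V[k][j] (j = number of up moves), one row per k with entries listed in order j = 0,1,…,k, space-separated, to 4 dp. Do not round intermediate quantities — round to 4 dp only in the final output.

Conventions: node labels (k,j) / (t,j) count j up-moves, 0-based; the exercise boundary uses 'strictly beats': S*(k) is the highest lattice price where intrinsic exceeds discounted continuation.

Δt=0.20800, u=1.15397, d=0.86658, q=0.52927, disc=e^(-rΔt)=0.98166
k=6 terminal: V=max(K-S,0) → 62.1885 48.9754 31.3803 7.9500 0.0000 0.0000 0.0000
k=5: j=0 S=45.9758 intr=56.0542 cont=54.1828 V=56.0542[EX]; j=1 S=61.2233 intr=40.8067 cont=38.9353 V=40.8067[EX]; j=2 S=81.5274 intr=20.5026 cont=18.6312 V=20.5026[EX]; j=3 S=108.5653 intr=0.0000 cont=3.6736 V=3.6736[hold]; j=4 S=144.5700 intr=0.0000 cont=0.0000 V=0.0000[hold]; j=5 S=192.5153 intr=0.0000 cont=0.0000 V=0.0000[hold]  S*(5)=81.5274
k=4: j=0 S=53.0546 intr=48.9754 cont=47.1040 V=48.9754[EX]; j=1 S=70.6497 intr=31.3803 cont=29.5089 V=31.3803[EX]; j=2 S=94.0800 intr=7.9500 cont=11.3828 V=11.3828[hold]; j=3 S=125.2808 intr=0.0000 cont=1.6976 V=1.6976[hold]; j=4 S=166.8290 intr=0.0000 cont=0.0000 V=0.0000[hold]  S*(4)=70.6497
k=3: j=0 S=61.2233 intr=40.8067 cont=38.9353 V=40.8067[EX]; j=1 S=81.5274 intr=20.5026 cont=20.4147 V=20.5026[EX]; j=2 S=108.5653 intr=0.0000 cont=6.1419 V=6.1419[hold]; j=3 S=144.5700 intr=0.0000 cont=0.7844 V=0.7844[hold]  S*(3)=81.5274
k=2: j=0 S=70.6497 intr=31.3803 cont=29.5089 V=31.3803[EX]; j=1 S=94.0800 intr=7.9500 cont=12.6652 V=12.6652[hold]; j=2 S=125.2808 intr=0.0000 cont=3.2457 V=3.2457[hold]  S*(2)=70.6497
k=1: j=0 S=81.5274 intr=20.5026 cont=21.0810 V=21.0810[hold]; j=1 S=108.5653 intr=0.0000 cont=7.5389 V=7.5389[hold]  S*(1)=-
k=0: j=0 S=94.0800 intr=7.9500 cont=13.6583 V=13.6583[hold]  S*(0)=-

price = 13.6583
boundary = - - 70.6497 81.5274 70.6497 81.5274
tree:
13.6583
21.0810 7.5389
31.3803 12.6652 3.2457
40.8067 20.5026 6.1419 0.7844
48.9754 31.3803 11.3828 1.6976 0.0000
56.0542 40.8067 20.5026 3.6736 0.0000 0.0000
62.1885 48.9754 31.3803 7.9500 0.0000 0.0000 0.0000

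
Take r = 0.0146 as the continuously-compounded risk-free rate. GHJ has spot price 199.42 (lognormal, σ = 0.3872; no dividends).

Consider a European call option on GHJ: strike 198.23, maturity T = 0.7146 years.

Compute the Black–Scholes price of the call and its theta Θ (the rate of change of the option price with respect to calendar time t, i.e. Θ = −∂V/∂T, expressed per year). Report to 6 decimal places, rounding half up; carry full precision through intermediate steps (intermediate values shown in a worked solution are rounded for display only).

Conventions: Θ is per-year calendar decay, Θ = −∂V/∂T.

price = 27.369180
Θ = -19.111058

σ√T = 0.3872·√0.7146 = 0.327316
d₁ = (ln(S/K) + (r+σ²/2)T) / (σ√T) = (ln(199.42/198.23) + (0.0146+0.3872²/2)·0.7146) / 0.327316 = (0.005985 + 0.064001) / 0.327316 = 0.213818
d₂ = d₁ − σ√T = 0.213818 − 0.327316 = -0.113497
e^{−rT} = 0.989621
N(d₁) = 0.584656,  N(d₂) = 0.454818
Call price V = S·N(d₁) − K·e^{−rT}·N(d₂) = 116.592034 − 89.222854 = 27.369180
φ(d₁) = (1/√(2π))·e^{−d₁²/2} = 0.389926
Θ = −S·φ(d₁)·σ/(2√T) − r·K·e^{−rT}·N(d₂) = −17.808405 − 1.302654 = -19.111058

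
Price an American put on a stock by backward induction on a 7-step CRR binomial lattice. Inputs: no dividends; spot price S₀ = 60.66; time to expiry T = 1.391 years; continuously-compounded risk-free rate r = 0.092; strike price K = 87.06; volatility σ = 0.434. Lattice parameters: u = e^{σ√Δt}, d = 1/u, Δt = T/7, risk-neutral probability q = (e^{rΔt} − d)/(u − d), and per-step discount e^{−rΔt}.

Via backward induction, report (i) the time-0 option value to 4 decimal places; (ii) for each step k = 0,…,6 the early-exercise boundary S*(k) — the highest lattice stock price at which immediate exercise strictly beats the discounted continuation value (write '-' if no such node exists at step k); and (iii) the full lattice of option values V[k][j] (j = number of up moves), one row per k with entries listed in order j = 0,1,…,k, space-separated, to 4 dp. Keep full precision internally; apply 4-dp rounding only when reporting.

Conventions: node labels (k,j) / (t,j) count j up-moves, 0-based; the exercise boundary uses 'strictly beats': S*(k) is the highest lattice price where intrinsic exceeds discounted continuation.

price = 27.4457
boundary = - 49.9898 41.1965 49.9898 60.6600 49.9898 60.6600
tree:
27.4457
37.0702 18.8036
45.8635 26.8922 11.3831
53.1101 37.0702 17.6744 5.4917
59.0819 45.8635 26.4000 9.5730 1.5997
64.0033 53.1101 37.0702 16.2247 3.2531 0.0000
68.0590 59.0819 45.8635 26.4000 6.6152 0.0000 0.0000
71.4013 64.0033 53.1101 37.0702 13.4522 0.0000 0.0000 0.0000

Δt=0.19871, u=1.21345, d=0.82410, q=0.49917, disc=e^(-rΔt)=0.98188
k=7 terminal: V=max(K-S,0) → 71.4013 64.0033 53.1101 37.0702 13.4522 0.0000 0.0000 0.0000
k=6: j=0 S=19.0010 intr=68.0590 cont=66.4819 V=68.0590[EX]; j=1 S=27.9781 intr=59.0819 cont=57.5048 V=59.0819[EX]; j=2 S=41.1965 intr=45.8635 cont=44.2864 V=45.8635[EX]; j=3 S=60.6600 intr=26.4000 cont=24.8229 V=26.4000[EX]; j=4 S=89.3192 intr=0.0000 cont=6.6152 V=6.6152[hold]; j=5 S=131.5185 intr=0.0000 cont=0.0000 V=0.0000[hold]; j=6 S=193.6552 intr=0.0000 cont=0.0000 V=0.0000[hold]  S*(6)=60.6600
k=5: j=0 S=23.0567 intr=64.0033 cont=62.4262 V=64.0033[EX]; j=1 S=33.9499 intr=53.1101 cont=51.5329 V=53.1101[EX]; j=2 S=49.9898 intr=37.0702 cont=35.4931 V=37.0702[EX]; j=3 S=73.6078 intr=13.4522 cont=16.2247 V=16.2247[hold]; j=4 S=108.3842 intr=0.0000 cont=3.2531 V=3.2531[hold]; j=5 S=159.5909 intr=0.0000 cont=0.0000 V=0.0000[hold]  S*(5)=49.9898
k=4: j=0 S=27.9781 intr=59.0819 cont=57.5048 V=59.0819[EX]; j=1 S=41.1965 intr=45.8635 cont=44.2864 V=45.8635[EX]; j=2 S=60.6600 intr=26.4000 cont=26.1817 V=26.4000[EX]; j=3 S=89.3192 intr=0.0000 cont=9.5730 V=9.5730[hold]; j=4 S=131.5185 intr=0.0000 cont=1.5997 V=1.5997[hold]  S*(4)=60.6600
k=3: j=0 S=33.9499 intr=53.1101 cont=51.5329 V=53.1101[EX]; j=1 S=49.9898 intr=37.0702 cont=35.4931 V=37.0702[EX]; j=2 S=73.6078 intr=13.4522 cont=17.6744 V=17.6744[hold]; j=3 S=108.3842 intr=0.0000 cont=5.4917 V=5.4917[hold]  S*(3)=49.9898
k=2: j=0 S=41.1965 intr=45.8635 cont=44.2864 V=45.8635[EX]; j=1 S=60.6600 intr=26.4000 cont=26.8922 V=26.8922[hold]; j=2 S=89.3192 intr=0.0000 cont=11.3831 V=11.3831[hold]  S*(2)=41.1965
k=1: j=0 S=49.9898 intr=37.0702 cont=35.7343 V=37.0702[EX]; j=1 S=73.6078 intr=13.4522 cont=18.8036 V=18.8036[hold]  S*(1)=49.9898
k=0: j=0 S=60.6600 intr=26.4000 cont=27.4457 V=27.4457[hold]  S*(0)=-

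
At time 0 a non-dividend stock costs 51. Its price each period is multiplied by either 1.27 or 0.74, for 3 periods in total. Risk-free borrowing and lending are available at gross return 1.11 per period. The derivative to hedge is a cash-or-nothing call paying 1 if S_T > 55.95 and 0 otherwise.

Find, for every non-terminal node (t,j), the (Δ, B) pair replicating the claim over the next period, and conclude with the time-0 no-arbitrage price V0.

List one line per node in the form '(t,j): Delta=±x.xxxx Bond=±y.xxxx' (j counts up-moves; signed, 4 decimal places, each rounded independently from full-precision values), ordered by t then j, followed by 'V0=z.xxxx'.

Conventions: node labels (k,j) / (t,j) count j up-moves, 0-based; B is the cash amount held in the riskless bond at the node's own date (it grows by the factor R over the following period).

Arbitrage-free pricing uses the up-move probability p* = (R−d)/(u−d) = 0.6981, discounting each step at R = 1.11.
Terminal payoffs: V(3,0)=0.0000, V(3,1)=0.0000, V(3,2)=1.0000, V(3,3)=1.0000
(2,0): S=27.9276. Δ = (V_up−V_dn)/(S_up−S_dn) = (0.0000−0.0000)/(35.4681−20.6664) = 0.0000. V = [p*·0.0000 + (1−p*)·0.0000]/1.11 = 0.0000. B = V − Δ·S = 0.0000.
(2,1): S=47.9298. Δ = (V_up−V_dn)/(S_up−S_dn) = (1.0000−0.0000)/(60.8708−35.4681) = 0.0394. V = [p*·1.0000 + (1−p*)·0.0000]/1.11 = 0.6289. B = V − Δ·S = -1.2579.
(2,2): S=82.2579. Δ = (V_up−V_dn)/(S_up−S_dn) = (1.0000−1.0000)/(104.4675−60.8708) = 0.0000. V = [p*·1.0000 + (1−p*)·1.0000]/1.11 = 0.9009. B = V − Δ·S = 0.9009.
(1,0): S=37.7400. Δ = (V_up−V_dn)/(S_up−S_dn) = (0.6289−0.0000)/(47.9298−27.9276) = 0.0314. V = [p*·0.6289 + (1−p*)·0.0000]/1.11 = 0.3956. B = V − Δ·S = -0.7911.
(1,1): S=64.7700. Δ = (V_up−V_dn)/(S_up−S_dn) = (0.9009−0.6289)/(82.2579−47.9298) = 0.0079. V = [p*·0.9009 + (1−p*)·0.6289]/1.11 = 0.7377. B = V − Δ·S = 0.2245.
(0,0): S=51.0000. Δ = (V_up−V_dn)/(S_up−S_dn) = (0.7377−0.3956)/(64.7700−37.7400) = 0.0127. V = [p*·0.7377 + (1−p*)·0.3956]/1.11 = 0.5715. B = V − Δ·S = -0.0740.
Check: Δ(0,0)·S0 + B(0,0) = 0.5715 = V0.

(0,0): Delta=0.0127 Bond=-0.0740
(1,0): Delta=0.0314 Bond=-0.7911
(1,1): Delta=0.0079 Bond=0.2245
(2,0): Delta=0.0000 Bond=0.0000
(2,1): Delta=0.0394 Bond=-1.2579
(2,2): Delta=0.0000 Bond=0.9009
V0=0.5715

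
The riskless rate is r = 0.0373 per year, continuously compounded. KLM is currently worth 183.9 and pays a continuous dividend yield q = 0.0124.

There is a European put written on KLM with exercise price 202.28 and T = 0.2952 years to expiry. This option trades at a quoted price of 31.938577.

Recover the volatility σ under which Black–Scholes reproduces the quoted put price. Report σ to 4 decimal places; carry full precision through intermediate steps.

sigma = 0.5446

At σ = 0.5446 the Black–Scholes value reproduces the quote:
σ√T = 0.5446·√0.2952 = 0.295894
d₁ = (ln(S/K) + (r−q+σ²/2)T) / (σ√T) = (ln(183.9/202.28) + (0.0373−0.0124+0.5446²/2)·0.2952) / 0.295894 = (-0.095261 + 0.051127) / 0.295894 = -0.149154
d₂ = d₁ − σ√T = -0.149154 − 0.295894 = -0.445048
e^{−rT} = 0.989049
e^{−qT} = 0.996346
N(−d₁) = 0.559284,  N(−d₂) = 0.671857
V = K·e^{−rT}·N(−d₂) − S·e^{−qT}·N(−d₁) = 134.415085 − 102.476508 = 31.938577 (the quoted price), and the Black–Scholes price is strictly increasing in σ, so σ is unique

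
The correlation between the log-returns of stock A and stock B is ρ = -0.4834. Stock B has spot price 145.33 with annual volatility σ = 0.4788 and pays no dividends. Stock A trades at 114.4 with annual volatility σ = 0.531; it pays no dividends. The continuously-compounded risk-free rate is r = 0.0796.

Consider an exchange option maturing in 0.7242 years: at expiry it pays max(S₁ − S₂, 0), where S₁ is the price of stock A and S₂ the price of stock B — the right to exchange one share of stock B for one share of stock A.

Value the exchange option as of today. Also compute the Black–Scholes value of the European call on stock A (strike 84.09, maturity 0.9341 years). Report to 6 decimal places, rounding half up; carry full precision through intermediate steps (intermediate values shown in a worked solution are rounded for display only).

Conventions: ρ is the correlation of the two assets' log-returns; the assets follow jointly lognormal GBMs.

exchange price = 23.880583
price(stock A call K=84.09) = 42.635417

σ_eff = √(σ₁² + σ₂² − 2ρσ₁σ₂) = √(0.531² + 0.4788² − 2·-0.4834·0.531·0.4788) = 0.870065
d₁ = (ln(S₁/S₂) + (q₂ − q₁ + σ_eff²/2)T) / (σ_eff√T) = (ln(114.4/145.33) + (0.0 − 0.0 + 0.378506)·0.7242) / 0.740424 = 0.047011
d₂ = d₁ − σ_eff√T = 0.047011 − 0.740424 = -0.693413
N(d₁) = 0.518748,  N(d₂) = 0.244025
V = S₁·e^{−q₁T}·N(d₁) − S₂·e^{−q₂T}·N(d₂) = 59.344754 − 35.464171 = 23.880583
[vanilla: stock A call K=84.09]
σ√T = 0.531·√0.9341 = 0.513205
d₁ = (ln(S/K) + (r+σ²/2)T) / (σ√T) = (ln(114.4/84.09) + (0.0796+0.531²/2)·0.9341) / 0.513205 = (0.307813 + 0.206044) / 0.513205 = 1.001271
d₂ = d₁ − σ√T = 1.001271 − 0.513205 = 0.488066
e^{−rT} = 0.928343
N(d₁) = 0.841652,  N(d₂) = 0.687248
price = S·N(d₁) − K·e^{−rT}·N(d₂) = 96.285000 − 53.649583 = 42.635417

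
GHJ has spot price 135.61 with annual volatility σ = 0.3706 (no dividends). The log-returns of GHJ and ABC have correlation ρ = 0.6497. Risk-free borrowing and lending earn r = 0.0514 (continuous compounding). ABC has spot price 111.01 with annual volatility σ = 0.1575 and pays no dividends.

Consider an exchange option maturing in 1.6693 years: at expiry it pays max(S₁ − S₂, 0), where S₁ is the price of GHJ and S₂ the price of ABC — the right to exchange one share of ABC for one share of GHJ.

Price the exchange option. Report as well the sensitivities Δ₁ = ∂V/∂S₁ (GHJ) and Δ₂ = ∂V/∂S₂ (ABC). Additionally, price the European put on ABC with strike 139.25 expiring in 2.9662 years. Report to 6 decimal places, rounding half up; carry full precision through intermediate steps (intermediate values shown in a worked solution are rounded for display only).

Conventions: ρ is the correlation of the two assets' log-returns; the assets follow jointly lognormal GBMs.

σ_eff = √(σ₁² + σ₂² − 2ρσ₁σ₂) = √(0.3706² + 0.1575² − 2·0.6497·0.3706·0.1575) = 0.293778
d₁ = (ln(S₁/S₂) + (q₂ − q₁ + σ_eff²/2)T) / (σ_eff√T) = (ln(135.61/111.01) + (0.0 − 0.0 + 0.043153)·1.6693) / 0.379565 = 0.717131
d₂ = d₁ − σ_eff√T = 0.717131 − 0.379565 = 0.337566
N(d₁) = 0.763353,  N(d₂) = 0.632155
V = S₁·e^{−q₁T}·N(d₁) − S₂·e^{−q₂T}·N(d₂) = 103.518337 − 70.175508 = 33.342828
Δ₁ = e^{−q₁T}·N(d₁) = 0.763353;  Δ₂ = −e^{−q₂T}·N(d₂) = -0.632155
[vanilla: ABC put K=139.25]
σ√T = 0.1575·√2.9662 = 0.271257
d₁ = (ln(S/K) + (r+σ²/2)T) / (σ√T) = (ln(111.01/139.25) + (0.0514+0.1575²/2)·2.9662) / 0.271257 = (-0.226651 + 0.189253) / 0.271257 = -0.137868
d₂ = d₁ − σ√T = -0.137868 − 0.271257 = -0.409125
e^{−rT} = 0.858591
N(−d₁) = 0.554828,  N(−d₂) = 0.658776
price = K·e^{−rT}·N(−d₂) − S·N(−d₁) = 78.762478 − 61.591434 = 17.171044

exchange price = 33.342828
Δ1 = 0.763353
Δ2 = -0.632155
price(ABC put K=139.25) = 17.171044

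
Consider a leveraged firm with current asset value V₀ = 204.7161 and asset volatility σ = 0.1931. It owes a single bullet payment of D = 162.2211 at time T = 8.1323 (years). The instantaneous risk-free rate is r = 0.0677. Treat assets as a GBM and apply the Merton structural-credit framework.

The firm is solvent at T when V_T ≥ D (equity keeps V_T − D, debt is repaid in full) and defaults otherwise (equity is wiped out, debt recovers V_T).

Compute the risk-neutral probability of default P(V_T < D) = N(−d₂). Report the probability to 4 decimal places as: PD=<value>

Equity is a call on the firm's assets struck at D = 162.2211:
d₁ = [ln(V₀/D) + (r + σ²/2)T] / (σ√T)
   = [ln(204.7161/162.2211) + (0.0677 + 0.5·0.1931²)·8.1323] / (0.1931·√8.1323)
   = [0.232664 + 0.702174] / 0.550667 = 1.697646
d₂ = d₁ − σ√T = 1.697646 − 0.550667 = 1.146979
risk-neutral PD = N(−d₂) = N(-1.146979) = 0.125695

PD=0.1257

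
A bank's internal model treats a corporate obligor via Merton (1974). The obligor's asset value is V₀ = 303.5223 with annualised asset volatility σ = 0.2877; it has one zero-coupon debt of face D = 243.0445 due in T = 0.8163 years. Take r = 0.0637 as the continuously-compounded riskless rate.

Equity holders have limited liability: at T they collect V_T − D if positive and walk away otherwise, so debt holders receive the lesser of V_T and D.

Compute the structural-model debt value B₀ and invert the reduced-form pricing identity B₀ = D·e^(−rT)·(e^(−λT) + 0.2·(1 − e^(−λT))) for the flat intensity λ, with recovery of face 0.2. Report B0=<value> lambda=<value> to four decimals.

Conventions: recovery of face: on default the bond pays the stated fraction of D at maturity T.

With assets at 303.5223 and a single debt payment of 243.0445 at 0.8163 years:
d₁ = [ln(V₀/D) + (r + σ²/2)T] / (σ√T)
   = [ln(303.5223/243.0445) + (0.0637 + 0.5·0.2877²)·0.8163] / (0.2877·√0.8163)
   = [0.222211 + 0.085781] / 0.259935 = 1.184881
d₂ = d₁ − σ√T = 1.184881 − 0.259935 = 0.924946
N(d₁) = 0.881968,  N(d₂) = 0.822503,  e^(−rT) = 0.949330
E₀ = V₀·N(d₁) − D·e^(−rT)·N(d₂)
   = 303.5223·0.881968 − 243.0445·0.949330·0.822503 = 77.921133
B₀ = V₀ − E₀ = 303.5223 − 77.921133 = 225.601167
e^(−λT) = (B₀·e^(rT)/D − 0.2)/(1 − 0.2) = (225.6012·1.053374/243.0445 − 0.2)/0.8 = 0.97221666
λ = −ln(0.97221666)/0.8163 = 0.034517

B0=225.6012 lambda=0.0345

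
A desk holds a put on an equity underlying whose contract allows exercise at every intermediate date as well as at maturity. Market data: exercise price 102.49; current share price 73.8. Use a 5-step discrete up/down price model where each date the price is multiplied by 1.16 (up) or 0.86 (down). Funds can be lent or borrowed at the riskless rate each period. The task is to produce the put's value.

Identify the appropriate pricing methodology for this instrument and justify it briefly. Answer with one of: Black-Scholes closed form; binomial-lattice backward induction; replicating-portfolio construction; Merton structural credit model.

Key observation: the exercise right at every one of the 5 steps is what matters: each node needs max(102.49 − S, continuation), which only the stepwise tree valuation starting from spot 73.8 delivers.

framework: binomial-lattice backward induction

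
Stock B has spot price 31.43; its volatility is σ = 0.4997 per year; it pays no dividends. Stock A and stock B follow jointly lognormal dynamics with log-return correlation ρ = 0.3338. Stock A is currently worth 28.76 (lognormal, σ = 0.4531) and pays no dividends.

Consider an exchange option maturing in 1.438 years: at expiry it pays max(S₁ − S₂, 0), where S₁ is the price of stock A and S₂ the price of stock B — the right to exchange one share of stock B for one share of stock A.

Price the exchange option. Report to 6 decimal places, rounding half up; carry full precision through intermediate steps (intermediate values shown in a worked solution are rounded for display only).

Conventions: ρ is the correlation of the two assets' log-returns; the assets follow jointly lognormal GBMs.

σ_eff = √(σ₁² + σ₂² − 2ρσ₁σ₂) = √(0.4531² + 0.4997² − 2·0.3338·0.4531·0.4997) = 0.551222
d₁ = (ln(S₁/S₂) + (q₂ − q₁ + σ_eff²/2)T) / (σ_eff√T) = (ln(28.76/31.43) + (0.0 − 0.0 + 0.151923)·1.438) / 0.661007 = 0.196197
d₂ = d₁ − σ_eff√T = 0.196197 − 0.661007 = -0.464810
N(d₁) = 0.577772,  N(d₂) = 0.321034
V = S₁·e^{−q₁T}·N(d₁) − S₂·e^{−q₂T}·N(d₂) = 16.616726 − 10.090095 = 6.526630
Key observation: pricing in stock B-units makes this a unit-strike call on the ratio S₁/S₂ — the risk-free rate cancels and cannot affect the value.

exchange price = 6.526630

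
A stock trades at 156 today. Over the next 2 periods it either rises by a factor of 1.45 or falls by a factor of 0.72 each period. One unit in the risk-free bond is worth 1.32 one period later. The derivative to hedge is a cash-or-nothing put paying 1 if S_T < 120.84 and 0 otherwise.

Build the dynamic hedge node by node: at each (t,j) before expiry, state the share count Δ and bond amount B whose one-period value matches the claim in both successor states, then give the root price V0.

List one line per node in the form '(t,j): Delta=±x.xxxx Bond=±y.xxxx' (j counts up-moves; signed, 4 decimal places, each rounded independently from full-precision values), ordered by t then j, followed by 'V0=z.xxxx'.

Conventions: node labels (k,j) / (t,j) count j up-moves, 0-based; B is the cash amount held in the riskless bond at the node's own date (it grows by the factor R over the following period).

(0,0): Delta=-0.0012 Bond=0.2030
(1,0): Delta=-0.0122 Bond=1.5048
(1,1): Delta=0.0000 Bond=0.0000
V0=0.0182

No-arbitrage ⇒ martingale measure with p* = (R−d)/(u−d) = 0.8219.
At maturity the claim pays: V(2,0)=1.0000, V(2,1)=0.0000, V(2,2)=0.0000
(1,0): S=112.3200. Δ = (V_up−V_dn)/(S_up−S_dn) = (0.0000−1.0000)/(162.8640−80.8704) = -0.0122. V = [p*·0.0000 + (1−p*)·1.0000]/1.32 = 0.1349. B = V − Δ·S = 1.5048.
(1,1): S=226.2000. Δ = (V_up−V_dn)/(S_up−S_dn) = (0.0000−0.0000)/(327.9900−162.8640) = 0.0000. V = [p*·0.0000 + (1−p*)·0.0000]/1.32 = 0.0000. B = V − Δ·S = 0.0000.
(0,0): S=156.0000. Δ = (V_up−V_dn)/(S_up−S_dn) = (0.0000−0.1349)/(226.2000−112.3200) = -0.0012. V = [p*·0.0000 + (1−p*)·0.1349]/1.32 = 0.0182. B = V − Δ·S = 0.2030.
Check: Δ(0,0)·S0 + B(0,0) = 0.0182 = V0.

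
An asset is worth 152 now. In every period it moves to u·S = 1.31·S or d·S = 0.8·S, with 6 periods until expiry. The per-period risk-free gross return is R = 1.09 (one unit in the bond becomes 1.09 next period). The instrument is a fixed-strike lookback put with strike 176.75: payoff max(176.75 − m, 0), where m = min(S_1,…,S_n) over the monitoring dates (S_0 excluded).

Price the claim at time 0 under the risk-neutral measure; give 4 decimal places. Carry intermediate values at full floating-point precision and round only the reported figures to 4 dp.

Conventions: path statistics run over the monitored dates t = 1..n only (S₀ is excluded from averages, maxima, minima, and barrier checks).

price = 27.0414

Under the martingale measure an up-move has probability p* = 0.5686; value the claim as the probability-weighted average of per-path payoffs, discounted 6 periods at R = 1.09.
Enumerate all 2^6 = 64 price paths (U = up ×1.31, D = down ×0.8); each path with k up-moves has probability p*^k·(1−p*)^(6−k).
DDDDDD: m=39.8459, payoff=136.9041, prob=0.006443
UDDDDD: m=65.2476, payoff=111.5024, prob=0.008494
DUDDDD: m=65.2476, payoff=111.5024, prob=0.008494
UUDDDD: m=106.8430, payoff=69.9070, prob=0.011196
DDUDDD: m=65.2476, payoff=111.5024, prob=0.008494
UDUDDD: m=106.8430, payoff=69.9070, prob=0.011196
DUUDDD: m=106.8430, payoff=69.9070, prob=0.011196
UUUDDD: m=174.9554, payoff=1.7946, prob=0.014758
DDDUDD: m=65.2476, payoff=111.5024, prob=0.008494
UDDUDD: m=106.8430, payoff=69.9070, prob=0.011196
DUDUDD: m=106.8430, payoff=69.9070, prob=0.011196
UUDUDD: m=174.9554, payoff=1.7946, prob=0.014758
DDUUDD: m=97.2800, payoff=79.4700, prob=0.011196
UDUUDD: m=159.2960, payoff=17.4540, prob=0.014758
DUUUDD: m=121.6000, payoff=55.1500, prob=0.014758
UUUUDD: m=199.1200, payoff=0.0000, prob=0.019454
DDDDUD: m=62.2592, payoff=114.4908, prob=0.008494
UDDDUD: m=101.9494, payoff=74.8006, prob=0.011196
DUDDUD: m=101.9494, payoff=74.8006, prob=0.011196
UUDDUD: m=166.9422, payoff=9.8078, prob=0.014758
DDUDUD: m=97.2800, payoff=79.4700, prob=0.011196
UDUDUD: m=159.2960, payoff=17.4540, prob=0.014758
DUUDUD: m=121.6000, payoff=55.1500, prob=0.014758
UUUDUD: m=199.1200, payoff=0.0000, prob=0.019454
DDDUUD: m=77.8240, payoff=98.9260, prob=0.011196
UDDUUD: m=127.4368, payoff=49.3132, prob=0.014758
DUDUUD: m=121.6000, payoff=55.1500, prob=0.014758
UUDUUD: m=199.1200, payoff=0.0000, prob=0.019454
DDUUUD: m=97.2800, payoff=79.4700, prob=0.014758
UDUUUD: m=159.2960, payoff=17.4540, prob=0.019454
DUUUUD: m=121.6000, payoff=55.1500, prob=0.019454
UUUUUD: m=199.1200, payoff=0.0000, prob=0.025644
DDDDDU: m=49.8074, payoff=126.9426, prob=0.008494
UDDDDU: m=81.5596, payoff=95.1904, prob=0.011196
DUDDDU: m=81.5596, payoff=95.1904, prob=0.011196
UUDDDU: m=133.5538, payoff=43.1962, prob=0.014758
DDUDDU: m=81.5596, payoff=95.1904, prob=0.011196
UDUDDU: m=133.5538, payoff=43.1962, prob=0.014758
DUUDDU: m=121.6000, payoff=55.1500, prob=0.014758
UUUDDU: m=199.1200, payoff=0.0000, prob=0.019454
DDDUDU: m=77.8240, payoff=98.9260, prob=0.011196
UDDUDU: m=127.4368, payoff=49.3132, prob=0.014758
DUDUDU: m=121.6000, payoff=55.1500, prob=0.014758
UUDUDU: m=199.1200, payoff=0.0000, prob=0.019454
DDUUDU: m=97.2800, payoff=79.4700, prob=0.014758
UDUUDU: m=159.2960, payoff=17.4540, prob=0.019454
DUUUDU: m=121.6000, payoff=55.1500, prob=0.019454
UUUUDU: m=199.1200, payoff=0.0000, prob=0.025644
DDDDUU: m=62.2592, payoff=114.4908, prob=0.011196
UDDDUU: m=101.9494, payoff=74.8006, prob=0.014758
DUDDUU: m=101.9494, payoff=74.8006, prob=0.014758
UUDDUU: m=166.9422, payoff=9.8078, prob=0.019454
DDUDUU: m=97.2800, payoff=79.4700, prob=0.014758
UDUDUU: m=159.2960, payoff=17.4540, prob=0.019454
DUUDUU: m=121.6000, payoff=55.1500, prob=0.019454
UUUDUU: m=199.1200, payoff=0.0000, prob=0.025644
DDDUUU: m=77.8240, payoff=98.9260, prob=0.014758
UDDUUU: m=127.4368, payoff=49.3132, prob=0.019454
DUDUUU: m=121.6000, payoff=55.1500, prob=0.019454
UUDUUU: m=199.1200, payoff=0.0000, prob=0.025644
DDUUUU: m=97.2800, payoff=79.4700, prob=0.019454
UDUUUU: m=159.2960, payoff=17.4540, prob=0.025644
DUUUUU: m=121.6000, payoff=55.1500, prob=0.025644
UUUUUU: m=199.1200, payoff=0.0000, prob=0.033804
Price = Σ prob·payoff / R^6 = 45.351084 / 1.677100 = 27.0414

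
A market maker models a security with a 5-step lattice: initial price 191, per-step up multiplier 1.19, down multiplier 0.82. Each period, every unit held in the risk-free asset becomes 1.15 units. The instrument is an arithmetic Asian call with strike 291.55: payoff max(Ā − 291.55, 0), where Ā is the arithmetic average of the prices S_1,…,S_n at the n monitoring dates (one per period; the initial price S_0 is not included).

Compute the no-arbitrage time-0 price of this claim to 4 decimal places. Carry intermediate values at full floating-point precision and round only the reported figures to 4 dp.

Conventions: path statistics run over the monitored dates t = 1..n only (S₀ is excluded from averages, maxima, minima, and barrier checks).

Risk-neutral up-probability p* = (R−d)/(u−d) = (1.15−0.82)/(1.19−0.82) = 0.8919; the claim prices as the p*-weighted sum of path payoffs discounted by R^5.
Enumerate all 2^5 = 32 price paths (U = up ×1.19, D = down ×0.82); each path with k up-moves has probability p*^k·(1−p*)^(5−k).
DDDDD: Ā=109.5053, payoff=0.0000, prob=0.000015
UDDDD: Ā=158.9162, payoff=0.0000, prob=0.000122
DUDDD: Ā=144.7822, payoff=0.0000, prob=0.000122
UUDDD: Ā=210.1107, payoff=0.0000, prob=0.001005
DDUDD: Ā=133.1923, payoff=0.0000, prob=0.000122
UDUDD: Ā=193.2912, payoff=0.0000, prob=0.001005
DUUDD: Ā=179.1572, payoff=0.0000, prob=0.001005
UUUDD: Ā=259.9965, payoff=0.0000, prob=0.008292
DDDUD: Ā=123.6886, payoff=0.0000, prob=0.000122
UDDUD: Ā=179.4993, payoff=0.0000, prob=0.001005
DUDUD: Ā=165.3653, payoff=0.0000, prob=0.001005
UUDUD: Ā=239.9813, payoff=0.0000, prob=0.008292
DDUUD: Ā=153.7754, payoff=0.0000, prob=0.001005
UDUUD: Ā=223.1619, payoff=0.0000, prob=0.008292
DUUUD: Ā=209.0279, payoff=0.0000, prob=0.008292
UUUUD: Ā=303.3453, payoff=11.7953, prob=0.068408
DDDDU: Ā=115.8955, payoff=0.0000, prob=0.000122
UDDDU: Ā=168.1899, payoff=0.0000, prob=0.001005
DUDDU: Ā=154.0559, payoff=0.0000, prob=0.001005
UUDDU: Ā=223.5689, payoff=0.0000, prob=0.008292
DDUDU: Ā=142.4660, payoff=0.0000, prob=0.001005
UDUDU: Ā=206.7494, payoff=0.0000, prob=0.008292
DUUDU: Ā=192.6154, payoff=0.0000, prob=0.008292
UUUDU: Ā=279.5273, payoff=0.0000, prob=0.068408
DDDUU: Ā=132.9623, payoff=0.0000, prob=0.001005
UDDUU: Ā=192.9575, payoff=0.0000, prob=0.008292
DUDUU: Ā=178.8235, payoff=0.0000, prob=0.008292
UUDUU: Ā=259.5121, payoff=0.0000, prob=0.068408
DDUUU: Ā=167.2336, payoff=0.0000, prob=0.008292
UDUUU: Ā=242.6926, payoff=0.0000, prob=0.068408
DUUUU: Ā=228.5586, payoff=0.0000, prob=0.068408
UUUUU: Ā=331.6888, payoff=40.1388, prob=0.564366
Price = Σ prob·payoff / R^5 = 23.459858 / 2.011357 = 11.6637

price = 11.6637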